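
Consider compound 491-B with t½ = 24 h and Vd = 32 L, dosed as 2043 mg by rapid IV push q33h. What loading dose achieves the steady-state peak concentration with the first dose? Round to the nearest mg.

3325 mg

f = (1/2)^(33/24) ≈ 0.385553; accumulation ratio R = 1/(1−f) ≈ 1.62748.
Loading dose to hit Cmax,ss on first dose: D_load = D_maint·R ≈ 2043 × 1.62748 ≈ 3324.94 mg.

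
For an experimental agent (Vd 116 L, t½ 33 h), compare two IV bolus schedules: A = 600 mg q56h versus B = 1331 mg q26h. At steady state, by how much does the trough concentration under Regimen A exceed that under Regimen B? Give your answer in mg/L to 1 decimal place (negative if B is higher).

Regimen A: f = (1/2)^(56/33) ≈ 0.3084; Cmin,ss = (600/116)·f/(1−f) ≈ 2.306 mg/L.
Regimen B: f = (1/2)^(26/33) ≈ 0.5792; Cmin,ss = (1331/116)·f/(1−f) ≈ 15.793 mg/L.
Difference ≈ 2.306 − 15.793 ≈ -13.487 mg/L.

-13.5 mg/L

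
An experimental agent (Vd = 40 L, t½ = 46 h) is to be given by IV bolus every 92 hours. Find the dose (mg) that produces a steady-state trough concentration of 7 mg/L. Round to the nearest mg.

840 mg

τ/t½ = 92/46 ≈ 2, so f = (1/2)^(92/46) ≈ 0.250000.
Cmin,ss = (D/Vd)·f/(1−f), so D = Cmin,ss·Vd·(1−f)/f.
D = 7 × 40 × (1−f)/f ≈ 7 × 40 × 3.00000 ≈ 840.00 mg.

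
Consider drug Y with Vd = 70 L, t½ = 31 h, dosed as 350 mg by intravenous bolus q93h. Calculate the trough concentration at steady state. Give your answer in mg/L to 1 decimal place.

0.7 mg/L

τ = 93 h = 3 half-lives, so f = (1/2)^3 = 0.125.
Accumulation ratio R = 1/(1 − f) = 1/0.875 = 8/7.
Single-dose peak C₀ = D/Vd = 350/70 = 5 mg/L.
Steady-state peak Cmax,ss = C₀·R = 5 × 8/7 ≈ 5.714 mg/L.
Steady-state trough Cmin,ss = Cmax,ss·f ≈ 5.714 × 0.125 ≈ 0.714 mg/L.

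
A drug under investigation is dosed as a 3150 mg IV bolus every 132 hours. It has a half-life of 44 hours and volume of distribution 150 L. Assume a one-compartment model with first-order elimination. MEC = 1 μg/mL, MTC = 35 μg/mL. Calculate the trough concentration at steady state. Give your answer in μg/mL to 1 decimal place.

τ = 132 h = 3 half-lives, so f = (1/2)^3 = 0.125.
At steady state, R = 1/(1 − 0.125) = 8/7.
Single-dose peak C₀ = D/Vd = 3150/150 = 21 μg/mL.
Steady-state peak Cmax,ss = C₀·R = 21 × 8/7 ≈ 24.000 μg/mL.
Steady-state trough Cmin,ss = Cmax,ss·f ≈ 24.000 × 0.125 ≈ 3.000 μg/mL.
Trough 3.0 μg/mL vs MEC 1 μg/mL: adequate.

3.0 μg/mL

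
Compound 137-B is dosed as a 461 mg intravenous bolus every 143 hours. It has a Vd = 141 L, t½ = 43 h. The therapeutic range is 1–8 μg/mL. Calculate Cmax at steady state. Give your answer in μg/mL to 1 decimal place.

3.6 μg/mL

Over one 143-h interval, 143/43 ≈ 3.3256 half-lives elapse, leaving f ≈ 0.0997 of each dose.
Accumulation ratio R = 1/(1 − f) ≈ 1/0.9003 ≈ 1.1107.
Each bolus raises the concentration by D/Vd = 461/141 ≈ 3.270 μg/mL.
Steady-state peak Cmax,ss = C₀·R ≈ 3.270 × 1.1107 ≈ 3.632 μg/mL.
Peak 3.6 μg/mL vs MTC 8 μg/mL: below toxic threshold.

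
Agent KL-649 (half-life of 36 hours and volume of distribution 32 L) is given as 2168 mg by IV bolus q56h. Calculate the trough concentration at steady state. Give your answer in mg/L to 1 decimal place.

τ/t½ = 56/36 ≈ 1.5556, so fraction remaining f = (1/2)^(56/36) ≈ 0.3402.
Single-dose peak C₀ = D/Vd = 2168/32 ≈ 67.750 mg/L.
Steady-state trough Cmin,ss = C₀·f/(1−f) ≈ 67.750 × 0.3402/0.6598 ≈ 34.933 mg/L.

34.9 mg/L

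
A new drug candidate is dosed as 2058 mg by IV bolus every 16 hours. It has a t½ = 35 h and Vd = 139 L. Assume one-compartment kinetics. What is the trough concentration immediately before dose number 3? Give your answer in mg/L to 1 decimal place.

f = (1/2)^(τ/t½) = (1/2)^(16/35) ≈ 0.7284.
C₀ = D/Vd = 2058/139 ≈ 14.806 mg/L.
Before the 3rd dose, 2 doses have been given. Superposition: Cmin = C₀·(f + f²).
≈ 14.806 × (0.7284 + 0.5306) ≈ 14.806 × 1.2590 ≈ 18.641 mg/L.

18.6 mg/L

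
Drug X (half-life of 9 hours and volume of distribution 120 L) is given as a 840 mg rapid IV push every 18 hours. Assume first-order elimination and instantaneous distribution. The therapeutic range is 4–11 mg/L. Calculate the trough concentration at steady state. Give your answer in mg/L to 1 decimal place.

τ = 18 h = 2 half-lives, so f = (1/2)^2 = 0.25.
At steady state, R = 1/(1 − 0.25) = 4/3.
Single-dose peak C₀ = D/Vd = 840/120 = 7 mg/L.
Steady-state peak Cmax,ss = C₀·R = 7 × 4/3 ≈ 9.333 mg/L.
Steady-state trough Cmin,ss = Cmax,ss·f ≈ 9.333 × 0.25 ≈ 2.333 mg/L.
Trough 2.3 mg/L vs MEC 4 mg/L: subtherapeutic.

2.3 mg/L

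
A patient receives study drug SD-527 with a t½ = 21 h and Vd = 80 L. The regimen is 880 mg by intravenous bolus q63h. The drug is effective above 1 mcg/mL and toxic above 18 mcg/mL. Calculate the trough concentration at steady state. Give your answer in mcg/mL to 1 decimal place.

1.6 mcg/mL

τ = 63 h = 3 half-lives, so f = (1/2)^3 = 0.125.
Accumulation ratio R = 1/(1 − f) = 1/0.875 = 8/7.
Single-dose peak C₀ = D/Vd = 880/80 = 11 mcg/mL.
Steady-state peak Cmax,ss = C₀·R = 11 × 8/7 ≈ 12.571 mcg/mL.
Steady-state trough Cmin,ss = Cmax,ss·f ≈ 12.571 × 0.125 ≈ 1.571 mcg/mL.
Trough 1.6 mcg/mL vs MEC 1 mcg/mL: adequate.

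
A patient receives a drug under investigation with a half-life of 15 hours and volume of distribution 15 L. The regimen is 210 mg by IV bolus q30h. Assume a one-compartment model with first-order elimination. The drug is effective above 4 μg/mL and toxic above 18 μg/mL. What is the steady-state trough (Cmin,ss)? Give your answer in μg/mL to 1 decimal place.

4.7 μg/mL

The dosing interval is 2 half-lives, so f = 2^(−2) = 0.25.
At steady state, R = 1/(1 − 0.25) = 4/3.
Single-dose peak C₀ = D/Vd = 210/15 = 14 μg/mL.
Steady-state peak Cmax,ss = C₀·R = 14 × 4/3 ≈ 18.667 μg/mL.
Steady-state trough Cmin,ss = Cmax,ss·f ≈ 18.667 × 0.25 ≈ 4.667 μg/mL.
Trough 4.7 μg/mL vs MEC 4 μg/mL: adequate.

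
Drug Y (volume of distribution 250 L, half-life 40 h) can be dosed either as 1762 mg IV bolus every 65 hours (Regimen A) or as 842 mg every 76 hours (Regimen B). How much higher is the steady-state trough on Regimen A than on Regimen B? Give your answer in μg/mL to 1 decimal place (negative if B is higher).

Regimen A: f = (1/2)^(65/40) ≈ 0.3242; Cmin,ss = (1762/250)·f/(1−f) ≈ 3.381 μg/mL.
Regimen B: f = (1/2)^(76/40) ≈ 0.2679; Cmin,ss = (842/250)·f/(1−f) ≈ 1.232 μg/mL.
Difference ≈ 3.381 − 1.232 ≈ 2.149 μg/mL.

2.1 μg/mL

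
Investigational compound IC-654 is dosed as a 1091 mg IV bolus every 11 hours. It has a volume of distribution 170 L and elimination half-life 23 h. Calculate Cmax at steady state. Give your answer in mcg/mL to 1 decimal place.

22.7 mcg/mL

Over one 11-h interval, 11/23 ≈ 0.47826 half-lives elapse, leaving f ≈ 0.7178 of each dose.
Accumulation ratio R = 1/(1 − f) ≈ 1/0.2822 ≈ 3.5436.
Single-dose peak C₀ = D/Vd = 1091/170 ≈ 6.418 mcg/mL.
Cmax,ss = C₀/(1 − f) ≈ 6.418/0.2822 ≈ 22.743 mcg/mL.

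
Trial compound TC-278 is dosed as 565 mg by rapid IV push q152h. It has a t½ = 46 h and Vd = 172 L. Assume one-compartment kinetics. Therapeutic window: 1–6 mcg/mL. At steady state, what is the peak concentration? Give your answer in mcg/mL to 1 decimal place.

τ/t½ = 152/46 ≈ 3.3043, so fraction remaining f = (1/2)^(152/46) ≈ 0.1012.
Accumulation ratio R = 1/(1 − f) ≈ 1/0.8988 ≈ 1.1126.
Each bolus raises the concentration by D/Vd = 565/172 ≈ 3.285 mcg/mL.
Cmax,ss = C₀/(1 − f) ≈ 3.285/0.8988 ≈ 3.655 mcg/mL.
Peak 3.7 mcg/mL vs MTC 6 mcg/mL: below toxic threshold.

3.7 mcg/mL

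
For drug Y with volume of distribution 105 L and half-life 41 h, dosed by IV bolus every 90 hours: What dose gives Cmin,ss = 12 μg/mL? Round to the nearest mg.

τ/t½ = 90/41 ≈ 2.1951, so f = (1/2)^(90/41) ≈ 0.218375.
Cmin,ss = (D/Vd)·f/(1−f), so D = Cmin,ss·Vd·(1−f)/f.
D = 12 × 105 × (1−f)/f ≈ 12 × 105 × 3.57928 ≈ 4509.89 mg.

4510 mg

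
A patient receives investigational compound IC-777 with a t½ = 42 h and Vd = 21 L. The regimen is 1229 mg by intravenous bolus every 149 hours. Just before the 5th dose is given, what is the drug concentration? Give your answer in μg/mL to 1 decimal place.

5.5 μg/mL

f = (1/2)^(τ/t½) = (1/2)^(149/42) ≈ 0.0855.
C₀ = D/Vd = 1229/21 ≈ 58.524 μg/mL.
Before the 5th dose, 4 doses have been given. Superposition: Cmin = C₀·(f + f² + … + f^4).
≈ 58.524 × (0.0855 + 0.0073 + 0.0006 + 0.0001) ≈ 58.524 × 0.0935 ≈ 5.472 μg/mL.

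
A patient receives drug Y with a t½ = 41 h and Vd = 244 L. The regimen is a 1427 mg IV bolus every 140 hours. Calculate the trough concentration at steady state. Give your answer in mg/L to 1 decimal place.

0.6 mg/L

k = ln2/t½ = ln2/41 ≈ 0.016906 h⁻¹; fraction remaining f = e^(−kτ) = e^(−0.016906×140) ≈ 0.0938.
Single-dose peak C₀ = D/Vd = 1427/244 ≈ 5.848 mg/L.
Steady-state trough Cmin,ss = C₀·f/(1−f) ≈ 5.848 × 0.0938/0.9062 ≈ 0.605 mg/L.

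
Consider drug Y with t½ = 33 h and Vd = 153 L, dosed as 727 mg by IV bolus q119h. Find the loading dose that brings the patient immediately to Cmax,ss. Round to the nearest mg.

792 mg

f = (1/2)^(119/33) ≈ 0.082124; accumulation ratio R = 1/(1−f) ≈ 1.08947.
Loading dose to hit Cmax,ss on first dose: D_load = D_maint·R ≈ 727 × 1.08947 ≈ 792.04 mg.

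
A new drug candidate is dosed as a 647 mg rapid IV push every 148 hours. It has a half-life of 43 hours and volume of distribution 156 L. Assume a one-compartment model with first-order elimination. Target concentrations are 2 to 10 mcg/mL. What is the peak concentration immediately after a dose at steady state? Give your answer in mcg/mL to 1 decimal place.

4.6 mcg/mL

Over one 148-h interval, 148/43 ≈ 3.4419 half-lives elapse, leaving f ≈ 0.0920 of each dose.
At steady state, accumulation factor R = 1/(1 − e^(−kτ)) ≈ 1.1013.
Single-dose peak C₀ = D/Vd = 647/156 ≈ 4.147 mcg/mL.
Cmax,ss = C₀/(1 − f) ≈ 4.147/0.9080 ≈ 4.567 mcg/mL.
Peak 4.6 mcg/mL vs MTC 10 mcg/mL: below toxic threshold.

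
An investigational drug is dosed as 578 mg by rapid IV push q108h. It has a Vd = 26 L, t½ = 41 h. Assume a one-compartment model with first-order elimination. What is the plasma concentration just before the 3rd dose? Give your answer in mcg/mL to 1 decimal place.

4.2 mcg/mL

f = (1/2)^(τ/t½) = (1/2)^(108/41) ≈ 0.1611.
C₀ = D/Vd = 578/26 ≈ 22.231 mcg/mL.
Before the 3rd dose, 2 doses have been given. Superposition: Cmin = C₀·(f + f²).
≈ 22.231 × (0.1611 + 0.0260) ≈ 22.231 × 0.1871 ≈ 4.159 mcg/mL.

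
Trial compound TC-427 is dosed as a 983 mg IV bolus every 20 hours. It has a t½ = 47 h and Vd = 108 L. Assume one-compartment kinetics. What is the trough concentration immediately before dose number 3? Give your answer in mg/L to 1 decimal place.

11.8 mg/L

f = (1/2)^(τ/t½) = (1/2)^(20/47) ≈ 0.7446.
C₀ = D/Vd = 983/108 ≈ 9.102 mg/L.
Before the 3rd dose, 2 doses have been given. Superposition: Cmin = C₀·(f + f²).
≈ 9.102 × (0.7446 + 0.5544) ≈ 9.102 × 1.2990 ≈ 11.823 mg/L.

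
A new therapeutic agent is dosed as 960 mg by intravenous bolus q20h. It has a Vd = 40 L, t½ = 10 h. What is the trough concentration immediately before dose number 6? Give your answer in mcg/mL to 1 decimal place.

f = (1/2)^(τ/t½) = (1/2)^(20/10) ≈ 0.2500.
C₀ = D/Vd = 960/40 ≈ 24.000 mcg/mL.
Before the 6th dose, 5 doses have been given. Superposition: Cmin = C₀·(f + f² + … + f^5).
≈ 24.000 × (0.2500 + 0.0625 + 0.0156 + 0.0039 + 0.0010) ≈ 24.000 × 0.3330 ≈ 7.992 mcg/mL.

8.0 mcg/mL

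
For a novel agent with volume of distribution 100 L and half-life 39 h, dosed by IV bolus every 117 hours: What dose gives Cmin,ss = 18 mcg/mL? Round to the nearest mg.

τ/t½ = 117/39 ≈ 3, so f = (1/2)^(117/39) ≈ 0.125000.
Cmin,ss = (D/Vd)·f/(1−f), so D = Cmin,ss·Vd·(1−f)/f.
D = 18 × 100 × (1−f)/f ≈ 18 × 100 × 7.00000 ≈ 12600.00 mg.

12600 mg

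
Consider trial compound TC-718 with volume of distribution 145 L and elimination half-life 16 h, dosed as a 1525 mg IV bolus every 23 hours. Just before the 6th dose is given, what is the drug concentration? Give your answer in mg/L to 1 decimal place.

6.1 mg/L

f = (1/2)^(τ/t½) = (1/2)^(23/16) ≈ 0.3692.
C₀ = D/Vd = 1525/145 ≈ 10.517 mg/L.
Before the 6th dose, 5 doses have been given. Superposition: Cmin = C₀·(f + f² + … + f^5).
≈ 10.517 × (0.3692 + 0.1363 + 0.0503 + 0.0186 + 0.0069) ≈ 10.517 × 0.5813 ≈ 6.114 mg/L.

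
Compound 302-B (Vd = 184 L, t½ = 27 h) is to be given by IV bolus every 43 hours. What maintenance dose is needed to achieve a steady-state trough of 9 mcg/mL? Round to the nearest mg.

τ/t½ = 43/27 ≈ 1.5926, so f = (1/2)^(43/27) ≈ 0.331575.
Cmin,ss = (D/Vd)·f/(1−f), so D = Cmin,ss·Vd·(1−f)/f.
D = 9 × 184 × (1−f)/f ≈ 9 × 184 × 2.01591 ≈ 3338.35 mg.

3338 mg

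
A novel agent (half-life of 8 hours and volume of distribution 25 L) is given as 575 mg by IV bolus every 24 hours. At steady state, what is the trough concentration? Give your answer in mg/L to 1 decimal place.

The dosing interval is 3 half-lives, so f = 2^(−3) = 0.125.
Accumulation ratio R = 1/(1 − f) = 1/0.875 = 8/7.
Single-dose peak C₀ = D/Vd = 575/25 = 23 mg/L.
Steady-state peak Cmax,ss = C₀·R = 23 × 8/7 ≈ 26.286 mg/L.
Steady-state trough Cmin,ss = Cmax,ss·f ≈ 26.286 × 0.125 ≈ 3.286 mg/L.

3.3 mg/L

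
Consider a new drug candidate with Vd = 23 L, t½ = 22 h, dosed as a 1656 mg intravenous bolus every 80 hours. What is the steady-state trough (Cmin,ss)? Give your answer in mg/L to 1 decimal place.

6.3 mg/L

τ/t½ = 80/22 ≈ 3.6364, so fraction remaining f = (1/2)^(80/22) ≈ 0.0804.
At steady state, accumulation factor R = 1/(1 − e^(−kτ)) ≈ 1.0874.
Single-dose peak C₀ = D/Vd = 1656/23 ≈ 72.000 mg/L.
Cmax,ss = C₀/(1 − f) ≈ 72.000/0.9196 ≈ 78.295 mg/L.
One interval later, Cmin,ss = Cmax,ss·e^(−kτ) ≈ 78.295 × 0.0804 ≈ 6.295 mg/L.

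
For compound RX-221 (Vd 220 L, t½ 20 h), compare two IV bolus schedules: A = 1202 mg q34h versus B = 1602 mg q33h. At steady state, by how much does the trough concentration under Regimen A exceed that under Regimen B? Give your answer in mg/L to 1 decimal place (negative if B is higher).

Regimen A: f = (1/2)^(34/20) ≈ 0.3078; Cmin,ss = (1202/220)·f/(1−f) ≈ 2.430 mg/L.
Regimen B: f = (1/2)^(33/20) ≈ 0.3186; Cmin,ss = (1602/220)·f/(1−f) ≈ 3.405 mg/L.
Difference ≈ 2.430 − 3.405 ≈ -0.975 mg/L.

-1.0 mg/L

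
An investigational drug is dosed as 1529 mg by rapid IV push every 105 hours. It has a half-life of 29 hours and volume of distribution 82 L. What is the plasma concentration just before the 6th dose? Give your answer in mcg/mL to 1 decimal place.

f = (1/2)^(τ/t½) = (1/2)^(105/29) ≈ 0.0813.
C₀ = D/Vd = 1529/82 ≈ 18.646 mcg/mL.
Before the 6th dose, 5 doses have been given. Superposition: Cmin = C₀·(f + f² + … + f^5).
≈ 18.646 × (0.0813 + 0.0066 + 0.0005 + 0.0000 + 0.0000) ≈ 18.646 × 0.0884 ≈ 1.648 mcg/mL.

1.6 mcg/mL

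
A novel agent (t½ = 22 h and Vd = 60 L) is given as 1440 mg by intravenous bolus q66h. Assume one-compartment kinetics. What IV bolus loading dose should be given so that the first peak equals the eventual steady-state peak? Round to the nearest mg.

1646 mg

f = (1/2)^(66/22) ≈ 0.125000; accumulation ratio R = 1/(1−f) ≈ 1.14286.
Loading dose to hit Cmax,ss on first dose: D_load = D_maint·R ≈ 1440 × 1.14286 ≈ 1645.72 mg.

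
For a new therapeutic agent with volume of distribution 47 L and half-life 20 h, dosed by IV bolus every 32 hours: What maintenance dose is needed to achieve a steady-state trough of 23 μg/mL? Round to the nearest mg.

τ/t½ = 32/20 ≈ 1.6, so f = (1/2)^(32/20) ≈ 0.329877.
Cmin,ss = (D/Vd)·f/(1−f), so D = Cmin,ss·Vd·(1−f)/f.
D = 23 × 47 × (1−f)/f ≈ 23 × 47 × 2.03143 ≈ 2195.98 mg.

2196 mg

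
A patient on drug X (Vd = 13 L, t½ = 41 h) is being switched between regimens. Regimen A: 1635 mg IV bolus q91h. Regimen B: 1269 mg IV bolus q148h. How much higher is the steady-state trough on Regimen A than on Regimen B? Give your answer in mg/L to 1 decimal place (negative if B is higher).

Regimen A: f = (1/2)^(91/41) ≈ 0.2147; Cmin,ss = (1635/13)·f/(1−f) ≈ 34.385 mg/L.
Regimen B: f = (1/2)^(148/41) ≈ 0.0819; Cmin,ss = (1269/13)·f/(1−f) ≈ 8.708 mg/L.
Difference ≈ 34.385 − 8.708 ≈ 25.677 mg/L.

25.7 mg/L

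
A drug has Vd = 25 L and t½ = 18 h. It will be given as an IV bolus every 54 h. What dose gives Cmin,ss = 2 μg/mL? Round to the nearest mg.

350 mg

τ/t½ = 54/18 ≈ 3, so f = (1/2)^(54/18) ≈ 0.125000.
Cmin,ss = (D/Vd)·f/(1−f), so D = Cmin,ss·Vd·(1−f)/f.
D = 2 × 25 × (1−f)/f ≈ 2 × 25 × 7.00000 ≈ 350.00 mg.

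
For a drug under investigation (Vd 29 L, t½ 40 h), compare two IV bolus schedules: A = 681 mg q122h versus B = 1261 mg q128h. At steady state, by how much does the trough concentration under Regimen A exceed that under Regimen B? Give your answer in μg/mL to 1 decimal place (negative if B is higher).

Regimen A: f = (1/2)^(122/40) ≈ 0.1207; Cmin,ss = (681/29)·f/(1−f) ≈ 3.223 μg/mL.
Regimen B: f = (1/2)^(128/40) ≈ 0.1088; Cmin,ss = (1261/29)·f/(1−f) ≈ 5.308 μg/mL.
Difference ≈ 3.223 − 5.308 ≈ -2.085 μg/mL.

-2.1 μg/mL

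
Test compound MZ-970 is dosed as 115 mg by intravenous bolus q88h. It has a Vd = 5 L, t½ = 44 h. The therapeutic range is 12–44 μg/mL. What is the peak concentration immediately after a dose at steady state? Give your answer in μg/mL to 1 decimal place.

The dosing interval is 2 half-lives, so f = 2^(−2) = 0.25.
Accumulation ratio R = 1/(1 − f) = 1/0.75 = 4/3.
Single-dose peak C₀ = D/Vd = 115/5 = 23 μg/mL.
Steady-state peak Cmax,ss = C₀·R = 23 × 4/3 ≈ 30.667 μg/mL.
Peak 30.7 μg/mL vs MTC 44 μg/mL: below toxic threshold.

30.7 μg/mL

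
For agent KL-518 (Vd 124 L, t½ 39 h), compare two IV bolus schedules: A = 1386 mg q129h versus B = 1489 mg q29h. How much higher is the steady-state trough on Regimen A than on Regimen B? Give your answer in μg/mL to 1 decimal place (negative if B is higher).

-16.6 μg/mL

Regimen A: f = (1/2)^(129/39) ≈ 0.1010; Cmin,ss = (1386/124)·f/(1−f) ≈ 1.256 μg/mL.
Regimen B: f = (1/2)^(29/39) ≈ 0.5973; Cmin,ss = (1489/124)·f/(1−f) ≈ 17.811 μg/mL.
Difference ≈ 1.256 − 17.811 ≈ -16.555 μg/mL.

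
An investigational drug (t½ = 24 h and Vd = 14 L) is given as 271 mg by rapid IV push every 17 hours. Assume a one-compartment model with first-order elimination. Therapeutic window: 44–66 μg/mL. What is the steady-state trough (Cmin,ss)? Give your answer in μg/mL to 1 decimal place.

30.5 μg/mL

τ/t½ = 17/24 ≈ 0.70833, so fraction remaining f = (1/2)^(17/24) ≈ 0.6120.
Each bolus raises the concentration by D/Vd = 271/14 ≈ 19.357 μg/mL.
Steady-state trough Cmin,ss = C₀·f/(1−f) ≈ 19.357 × 0.6120/0.3880 ≈ 30.532 μg/mL.
Trough 30.5 μg/mL vs MEC 44 μg/mL: subtherapeutic.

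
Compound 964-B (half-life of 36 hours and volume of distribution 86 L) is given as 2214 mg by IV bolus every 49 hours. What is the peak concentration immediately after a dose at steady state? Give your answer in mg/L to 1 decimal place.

k = ln2/t½ = ln2/36 ≈ 0.019254 h⁻¹; fraction remaining f = e^(−kτ) = e^(−0.019254×49) ≈ 0.3893.
Accumulation ratio R = 1/(1 − f) ≈ 1/0.6107 ≈ 1.6375.
Single-dose peak C₀ = D/Vd = 2214/86 ≈ 25.744 mg/L.
Steady-state peak Cmax,ss = C₀·R ≈ 25.744 × 1.6375 ≈ 42.156 mg/L.

42.2 mg/L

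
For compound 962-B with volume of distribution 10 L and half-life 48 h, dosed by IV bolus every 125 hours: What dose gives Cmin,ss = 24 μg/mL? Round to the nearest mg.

τ/t½ = 125/48 ≈ 2.6042, so f = (1/2)^(125/48) ≈ 0.164463.
Cmin,ss = (D/Vd)·f/(1−f), so D = Cmin,ss·Vd·(1−f)/f.
D = 24 × 10 × (1−f)/f ≈ 24 × 10 × 5.08039 ≈ 1219.29 mg.

1219 mg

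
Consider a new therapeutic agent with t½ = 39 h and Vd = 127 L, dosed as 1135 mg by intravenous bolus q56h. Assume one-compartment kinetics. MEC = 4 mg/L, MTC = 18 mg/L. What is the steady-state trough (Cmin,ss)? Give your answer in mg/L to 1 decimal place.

τ/t½ = 56/39 ≈ 1.4359, so fraction remaining f = (1/2)^(56/39) ≈ 0.3696.
Single-dose peak C₀ = D/Vd = 1135/127 ≈ 8.937 mg/L.
Steady-state trough Cmin,ss = C₀·f/(1−f) ≈ 8.937 × 0.3696/0.6304 ≈ 5.240 mg/L.
Trough 5.2 mg/L vs MEC 4 mg/L: adequate.

5.2 mg/L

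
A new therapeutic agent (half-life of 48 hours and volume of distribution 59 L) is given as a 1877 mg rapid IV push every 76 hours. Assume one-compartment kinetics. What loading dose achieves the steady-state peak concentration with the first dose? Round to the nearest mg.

f = (1/2)^(76/48) ≈ 0.333710; accumulation ratio R = 1/(1−f) ≈ 1.50085.
Loading dose to hit Cmax,ss on first dose: D_load = D_maint·R ≈ 1877 × 1.50085 ≈ 2817.10 mg.

2817 mg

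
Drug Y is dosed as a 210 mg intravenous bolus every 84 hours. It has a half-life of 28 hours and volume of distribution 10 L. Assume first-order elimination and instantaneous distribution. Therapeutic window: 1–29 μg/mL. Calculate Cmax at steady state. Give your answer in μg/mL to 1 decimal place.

24.0 μg/mL

τ = 84 h = 3 half-lives, so f = (1/2)^3 = 0.125.
Accumulation ratio R = 1/(1 − f) = 1/0.875 = 8/7.
Single-dose peak C₀ = D/Vd = 210/10 = 21 μg/mL.
Steady-state peak Cmax,ss = C₀·R = 21 × 8/7 ≈ 24.000 μg/mL.
Peak 24.0 μg/mL vs MTC 29 μg/mL: below toxic threshold.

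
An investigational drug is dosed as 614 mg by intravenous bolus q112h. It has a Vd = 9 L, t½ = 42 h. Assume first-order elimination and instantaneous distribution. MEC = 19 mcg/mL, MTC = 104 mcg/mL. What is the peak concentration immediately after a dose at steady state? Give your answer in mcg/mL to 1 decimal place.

81.0 mcg/mL

Over one 112-h interval, 112/42 ≈ 2.6667 half-lives elapse, leaving f ≈ 0.1575 of each dose.
Accumulation ratio R = 1/(1 − f) ≈ 1/0.8425 ≈ 1.1869.
Each bolus raises the concentration by D/Vd = 614/9 ≈ 68.222 mcg/mL.
Steady-state peak Cmax,ss = C₀·R ≈ 68.222 × 1.1869 ≈ 80.973 mcg/mL.
Peak 81.0 mcg/mL vs MTC 104 mcg/mL: below toxic threshold.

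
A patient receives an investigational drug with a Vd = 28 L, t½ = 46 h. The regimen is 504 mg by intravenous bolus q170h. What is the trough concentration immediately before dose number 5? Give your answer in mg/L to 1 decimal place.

1.5 mg/L

f = (1/2)^(τ/t½) = (1/2)^(170/46) ≈ 0.0772.
C₀ = D/Vd = 504/28 ≈ 18.000 mg/L.
Before the 5th dose, 4 doses have been given. Superposition: Cmin = C₀·(f + f² + … + f^4).
≈ 18.000 × (0.0772 + 0.0060 + 0.0005 + 0.0000) ≈ 18.000 × 0.0837 ≈ 1.507 mg/L.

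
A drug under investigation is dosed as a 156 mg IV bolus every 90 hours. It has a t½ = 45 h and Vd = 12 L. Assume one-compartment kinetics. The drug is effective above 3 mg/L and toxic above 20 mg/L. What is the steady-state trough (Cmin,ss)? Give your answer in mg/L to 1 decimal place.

The dosing interval is 2 half-lives, so f = 2^(−2) = 0.25.
At steady state, R = 1/(1 − 0.25) = 4/3.
Single-dose peak C₀ = D/Vd = 156/12 = 13 mg/L.
Steady-state peak Cmax,ss = C₀·R = 13 × 4/3 ≈ 17.333 mg/L.
Steady-state trough Cmin,ss = Cmax,ss·f ≈ 17.333 × 0.25 ≈ 4.333 mg/L.
Trough 4.3 mg/L vs MEC 3 mg/L: adequate.

4.3 mg/L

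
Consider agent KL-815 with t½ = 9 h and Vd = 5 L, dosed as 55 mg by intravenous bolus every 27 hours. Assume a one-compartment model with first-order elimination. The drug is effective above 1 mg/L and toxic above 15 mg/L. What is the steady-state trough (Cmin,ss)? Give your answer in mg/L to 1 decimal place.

τ = 27 h = 3 half-lives, so f = (1/2)^3 = 0.125.
At steady state, R = 1/(1 − 0.125) = 8/7.
Single-dose peak C₀ = D/Vd = 55/5 = 11 mg/L.
Steady-state peak Cmax,ss = C₀·R = 11 × 8/7 ≈ 12.571 mg/L.
Steady-state trough Cmin,ss = Cmax,ss·f ≈ 12.571 × 0.125 ≈ 1.571 mg/L.
Trough 1.6 mg/L vs MEC 1 mg/L: adequate.

1.6 mg/L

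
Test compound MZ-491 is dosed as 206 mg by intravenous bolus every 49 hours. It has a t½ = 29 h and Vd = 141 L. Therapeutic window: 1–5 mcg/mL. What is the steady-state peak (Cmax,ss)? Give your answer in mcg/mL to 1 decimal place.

2.1 mcg/mL

Over one 49-h interval, 49/29 ≈ 1.6897 half-lives elapse, leaving f ≈ 0.3100 of each dose.
At steady state, accumulation factor R = 1/(1 − e^(−kτ)) ≈ 1.4493.
Each bolus raises the concentration by D/Vd = 206/141 ≈ 1.461 mcg/mL.
Steady-state peak Cmax,ss = C₀·R ≈ 1.461 × 1.4493 ≈ 2.117 mcg/mL.
Peak 2.1 mcg/mL vs MTC 5 mcg/mL: below toxic threshold.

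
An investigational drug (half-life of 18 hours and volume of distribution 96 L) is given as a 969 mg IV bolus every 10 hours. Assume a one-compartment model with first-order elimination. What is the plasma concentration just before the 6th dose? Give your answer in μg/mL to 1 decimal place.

18.4 μg/mL

f = (1/2)^(τ/t½) = (1/2)^(10/18) ≈ 0.6804.
C₀ = D/Vd = 969/96 ≈ 10.094 μg/mL.
Before the 6th dose, 5 doses have been given. Superposition: Cmin = C₀·(f + f² + … + f^5).
≈ 10.094 × (0.6804 + 0.4629 + 0.3150 + 0.2143 + 0.1458) ≈ 10.094 × 1.8184 ≈ 18.355 μg/mL.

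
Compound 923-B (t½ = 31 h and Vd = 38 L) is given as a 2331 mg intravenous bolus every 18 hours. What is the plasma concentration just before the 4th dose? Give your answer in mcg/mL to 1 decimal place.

f = (1/2)^(τ/t½) = (1/2)^(18/31) ≈ 0.6687.
C₀ = D/Vd = 2331/38 ≈ 61.342 mcg/mL.
Before the 4th dose, 3 doses have been given. Superposition: Cmin = C₀·(f + f² + … + f^3).
≈ 61.342 × (0.6687 + 0.4472 + 0.2990) ≈ 61.342 × 1.4149 ≈ 86.793 mcg/mL.

86.8 mcg/mL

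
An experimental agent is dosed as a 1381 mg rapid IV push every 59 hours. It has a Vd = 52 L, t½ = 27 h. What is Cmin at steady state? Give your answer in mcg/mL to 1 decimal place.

7.5 mcg/mL

k = ln2/t½ = ln2/27 ≈ 0.025672 h⁻¹; fraction remaining f = e^(−kτ) = e^(−0.025672×59) ≈ 0.2199.
Accumulation ratio R = 1/(1 − f) ≈ 1/0.7801 ≈ 1.2819.
Single-dose peak C₀ = D/Vd = 1381/52 ≈ 26.558 mcg/mL.
Steady-state peak Cmax,ss = C₀·R ≈ 26.558 × 1.2819 ≈ 34.045 mcg/mL.
One interval later, Cmin,ss = Cmax,ss·e^(−kτ) ≈ 34.045 × 0.2199 ≈ 7.486 mcg/mL.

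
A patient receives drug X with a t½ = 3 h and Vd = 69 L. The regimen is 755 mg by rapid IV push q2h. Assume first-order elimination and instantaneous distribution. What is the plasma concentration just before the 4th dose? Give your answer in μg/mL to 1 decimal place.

f = (1/2)^(τ/t½) = (1/2)^(2/3) ≈ 0.6300.
C₀ = D/Vd = 755/69 ≈ 10.942 μg/mL.
Before the 4th dose, 3 doses have been given. Superposition: Cmin = C₀·(f + f² + … + f^3).
≈ 10.942 × (0.6300 + 0.3969 + 0.2500) ≈ 10.942 × 1.2769 ≈ 13.972 μg/mL.

14.0 μg/mL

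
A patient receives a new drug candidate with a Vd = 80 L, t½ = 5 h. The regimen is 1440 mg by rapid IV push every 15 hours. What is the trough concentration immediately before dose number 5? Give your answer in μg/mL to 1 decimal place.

f = (1/2)^(τ/t½) = (1/2)^(15/5) ≈ 0.1250.
C₀ = D/Vd = 1440/80 ≈ 18.000 μg/mL.
Before the 5th dose, 4 doses have been given. Superposition: Cmin = C₀·(f + f² + … + f^4).
≈ 18.000 × (0.1250 + 0.0156 + 0.0020 + 0.0002) ≈ 18.000 × 0.1428 ≈ 2.570 μg/mL.

2.6 μg/mL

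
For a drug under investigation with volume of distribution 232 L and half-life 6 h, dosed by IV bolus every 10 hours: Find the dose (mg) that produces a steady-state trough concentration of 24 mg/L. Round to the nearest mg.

τ/t½ = 10/6 ≈ 1.6667, so f = (1/2)^(10/6) ≈ 0.314980.
Cmin,ss = (D/Vd)·f/(1−f), so D = Cmin,ss·Vd·(1−f)/f.
D = 24 × 232 × (1−f)/f ≈ 24 × 232 × 2.17480 ≈ 12109.29 mg.

12109 mg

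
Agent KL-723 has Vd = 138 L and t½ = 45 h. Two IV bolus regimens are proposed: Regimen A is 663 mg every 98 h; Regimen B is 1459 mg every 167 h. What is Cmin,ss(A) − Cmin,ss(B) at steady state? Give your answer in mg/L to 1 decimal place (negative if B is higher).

Regimen A: f = (1/2)^(98/45) ≈ 0.2210; Cmin,ss = (663/138)·f/(1−f) ≈ 1.363 mg/L.
Regimen B: f = (1/2)^(167/45) ≈ 0.0764; Cmin,ss = (1459/138)·f/(1−f) ≈ 0.875 mg/L.
Difference ≈ 1.363 − 0.875 ≈ 0.488 mg/L.

0.5 mg/L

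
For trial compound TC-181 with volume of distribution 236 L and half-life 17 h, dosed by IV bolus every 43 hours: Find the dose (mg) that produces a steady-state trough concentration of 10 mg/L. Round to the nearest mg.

11265 mg

τ/t½ = 43/17 ≈ 2.5294, so f = (1/2)^(43/17) ≈ 0.173209.
Cmin,ss = (D/Vd)·f/(1−f), so D = Cmin,ss·Vd·(1−f)/f.
D = 10 × 236 × (1−f)/f ≈ 10 × 236 × 4.77337 ≈ 11265.15 mg.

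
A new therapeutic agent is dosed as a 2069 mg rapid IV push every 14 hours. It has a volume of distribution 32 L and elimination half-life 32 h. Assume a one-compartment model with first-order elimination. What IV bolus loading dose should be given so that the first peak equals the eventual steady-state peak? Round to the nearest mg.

7909 mg

f = (1/2)^(14/32) ≈ 0.738413; accumulation ratio R = 1/(1−f) ≈ 3.82282.
Loading dose to hit Cmax,ss on first dose: D_load = D_maint·R ≈ 2069 × 3.82282 ≈ 7909.41 mg.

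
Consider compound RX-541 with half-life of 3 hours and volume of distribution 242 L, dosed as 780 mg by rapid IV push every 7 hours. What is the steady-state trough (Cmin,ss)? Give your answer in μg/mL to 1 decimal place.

0.8 μg/mL

τ/t½ = 7/3 ≈ 2.3333, so fraction remaining f = (1/2)^(7/3) ≈ 0.1984.
At steady state, accumulation factor R = 1/(1 − e^(−kτ)) ≈ 1.2475.
Each bolus raises the concentration by D/Vd = 780/242 ≈ 3.223 μg/mL.
Cmax,ss = C₀/(1 − f) ≈ 3.223/0.8016 ≈ 4.021 μg/mL.
One interval later, Cmin,ss = Cmax,ss·e^(−kτ) ≈ 4.021 × 0.1984 ≈ 0.798 μg/mL.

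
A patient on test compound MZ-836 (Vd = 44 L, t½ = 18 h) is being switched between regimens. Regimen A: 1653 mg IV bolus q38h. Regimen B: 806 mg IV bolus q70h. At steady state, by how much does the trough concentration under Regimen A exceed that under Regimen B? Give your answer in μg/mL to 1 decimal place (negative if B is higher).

10.0 μg/mL

Regimen A: f = (1/2)^(38/18) ≈ 0.2315; Cmin,ss = (1653/44)·f/(1−f) ≈ 11.317 μg/mL.
Regimen B: f = (1/2)^(70/18) ≈ 0.0675; Cmin,ss = (806/44)·f/(1−f) ≈ 1.326 μg/mL.
Difference ≈ 11.317 − 1.326 ≈ 9.991 μg/mL.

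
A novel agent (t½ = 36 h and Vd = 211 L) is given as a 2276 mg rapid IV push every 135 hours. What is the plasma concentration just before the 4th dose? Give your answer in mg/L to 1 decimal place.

0.9 mg/L

f = (1/2)^(τ/t½) = (1/2)^(135/36) ≈ 0.0743.
C₀ = D/Vd = 2276/211 ≈ 10.787 mg/L.
Before the 4th dose, 3 doses have been given. Superposition: Cmin = C₀·(f + f² + … + f^3).
≈ 10.787 × (0.0743 + 0.0055 + 0.0004) ≈ 10.787 × 0.0802 ≈ 0.865 mg/L.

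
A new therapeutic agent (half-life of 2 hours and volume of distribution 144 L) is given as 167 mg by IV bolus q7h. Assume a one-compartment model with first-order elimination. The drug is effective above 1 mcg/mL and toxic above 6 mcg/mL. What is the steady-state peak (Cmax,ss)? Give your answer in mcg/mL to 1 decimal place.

1.3 mcg/mL

Over one 7-h interval, 7/2 ≈ 3.5 half-lives elapse, leaving f ≈ 0.0884 of each dose.
At steady state, accumulation factor R = 1/(1 − e^(−kτ)) ≈ 1.0970.
Single-dose peak C₀ = D/Vd = 167/144 ≈ 1.160 mcg/mL.
Steady-state peak Cmax,ss = C₀·R ≈ 1.160 × 1.0970 ≈ 1.273 mcg/mL.
Peak 1.3 mcg/mL vs MTC 6 mcg/mL: below toxic threshold.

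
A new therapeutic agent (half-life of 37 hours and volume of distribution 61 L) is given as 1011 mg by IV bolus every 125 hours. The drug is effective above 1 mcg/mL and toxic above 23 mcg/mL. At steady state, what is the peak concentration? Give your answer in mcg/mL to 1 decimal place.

18.3 mcg/mL

τ/t½ = 125/37 ≈ 3.3784, so fraction remaining f = (1/2)^(125/37) ≈ 0.0962.
Accumulation ratio R = 1/(1 − f) ≈ 1/0.9038 ≈ 1.1064.
Each bolus raises the concentration by D/Vd = 1011/61 ≈ 16.574 mcg/mL.
Steady-state peak Cmax,ss = C₀·R ≈ 16.574 × 1.1064 ≈ 18.337 mcg/mL.
Peak 18.3 mcg/mL vs MTC 23 mcg/mL: below toxic threshold.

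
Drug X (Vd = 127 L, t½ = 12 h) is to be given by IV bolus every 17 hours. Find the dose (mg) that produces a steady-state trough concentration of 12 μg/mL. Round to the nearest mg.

τ/t½ = 17/12 ≈ 1.4167, so f = (1/2)^(17/12) ≈ 0.374577.
Cmin,ss = (D/Vd)·f/(1−f), so D = Cmin,ss·Vd·(1−f)/f.
D = 12 × 127 × (1−f)/f ≈ 12 × 127 × 1.66968 ≈ 2544.59 mg.

2545 mg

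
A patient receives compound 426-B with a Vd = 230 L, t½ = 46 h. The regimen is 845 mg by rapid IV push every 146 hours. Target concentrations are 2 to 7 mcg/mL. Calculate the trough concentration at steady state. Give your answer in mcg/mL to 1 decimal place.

0.5 mcg/mL

k = ln2/t½ = ln2/46 ≈ 0.015068 h⁻¹; fraction remaining f = e^(−kτ) = e^(−0.015068×146) ≈ 0.1108.
At steady state, accumulation factor R = 1/(1 − e^(−kτ)) ≈ 1.1246.
Single-dose peak C₀ = D/Vd = 845/230 ≈ 3.674 mcg/mL.
Steady-state peak Cmax,ss = C₀·R ≈ 3.674 × 1.1246 ≈ 4.132 mcg/mL.
One interval later, Cmin,ss = Cmax,ss·e^(−kτ) ≈ 4.132 × 0.1108 ≈ 0.458 mcg/mL.
Trough 0.5 mcg/mL vs MEC 2 mcg/mL: subtherapeutic.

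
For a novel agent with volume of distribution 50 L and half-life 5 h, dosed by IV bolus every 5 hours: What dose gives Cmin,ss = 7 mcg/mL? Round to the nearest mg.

τ/t½ = 5/5 ≈ 1, so f = (1/2)^(5/5) ≈ 0.500000.
Cmin,ss = (D/Vd)·f/(1−f), so D = Cmin,ss·Vd·(1−f)/f.
D = 7 × 50 × (1−f)/f ≈ 7 × 50 × 1.00000 ≈ 350.00 mg.

350 mg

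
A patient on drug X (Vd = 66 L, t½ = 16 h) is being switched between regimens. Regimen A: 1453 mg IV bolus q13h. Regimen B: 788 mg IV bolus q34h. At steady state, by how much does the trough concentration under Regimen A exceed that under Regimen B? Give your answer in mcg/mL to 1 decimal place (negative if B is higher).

Regimen A: f = (1/2)^(13/16) ≈ 0.5694; Cmin,ss = (1453/66)·f/(1−f) ≈ 29.112 mcg/mL.
Regimen B: f = (1/2)^(34/16) ≈ 0.2293; Cmin,ss = (788/66)·f/(1−f) ≈ 3.552 mcg/mL.
Difference ≈ 29.112 − 3.552 ≈ 25.560 mcg/mL.

25.6 mcg/mL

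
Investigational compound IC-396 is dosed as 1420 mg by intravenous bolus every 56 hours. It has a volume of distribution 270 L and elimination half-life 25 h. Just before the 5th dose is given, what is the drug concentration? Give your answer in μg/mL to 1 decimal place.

f = (1/2)^(τ/t½) = (1/2)^(56/25) ≈ 0.2117.
C₀ = D/Vd = 1420/270 ≈ 5.259 μg/mL.
Before the 5th dose, 4 doses have been given. Superposition: Cmin = C₀·(f + f² + … + f^4).
≈ 5.259 × (0.2117 + 0.0448 + 0.0095 + 0.0020) ≈ 5.259 × 0.2680 ≈ 1.409 μg/mL.

1.4 μg/mL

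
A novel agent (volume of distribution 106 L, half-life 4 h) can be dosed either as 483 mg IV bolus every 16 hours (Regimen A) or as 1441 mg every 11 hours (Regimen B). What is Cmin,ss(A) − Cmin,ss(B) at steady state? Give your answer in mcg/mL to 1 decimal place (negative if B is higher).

Regimen A: f = (1/2)^(16/4) ≈ 0.0625; Cmin,ss = (483/106)·f/(1−f) ≈ 0.304 mcg/mL.
Regimen B: f = (1/2)^(11/4) ≈ 0.1487; Cmin,ss = (1441/106)·f/(1−f) ≈ 2.375 mcg/mL.
Difference ≈ 0.304 − 2.375 ≈ -2.071 mcg/mL.

-2.1 mcg/mL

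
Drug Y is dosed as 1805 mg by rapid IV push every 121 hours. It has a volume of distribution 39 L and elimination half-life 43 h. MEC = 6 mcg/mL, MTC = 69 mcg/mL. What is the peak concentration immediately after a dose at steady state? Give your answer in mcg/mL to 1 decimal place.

54.0 mcg/mL

τ/t½ = 121/43 ≈ 2.814, so fraction remaining f = (1/2)^(121/43) ≈ 0.1422.
At steady state, accumulation factor R = 1/(1 − e^(−kτ)) ≈ 1.1658.
Single-dose peak C₀ = D/Vd = 1805/39 ≈ 46.282 mcg/mL.
Steady-state peak Cmax,ss = C₀·R ≈ 46.282 × 1.1658 ≈ 53.956 mcg/mL.
Peak 54.0 mcg/mL vs MTC 69 mcg/mL: below toxic threshold.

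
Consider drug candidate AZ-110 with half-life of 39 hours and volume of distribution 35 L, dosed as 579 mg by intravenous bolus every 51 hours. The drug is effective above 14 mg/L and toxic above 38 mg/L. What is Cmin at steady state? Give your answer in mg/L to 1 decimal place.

Over one 51-h interval, 51/39 ≈ 1.3077 half-lives elapse, leaving f ≈ 0.4040 of each dose.
Single-dose peak C₀ = D/Vd = 579/35 ≈ 16.543 mg/L.
Steady-state trough Cmin,ss = C₀·f/(1−f) ≈ 16.543 × 0.4040/0.5960 ≈ 11.214 mg/L.
Trough 11.2 mg/L vs MEC 14 mg/L: subtherapeutic.

11.2 mg/L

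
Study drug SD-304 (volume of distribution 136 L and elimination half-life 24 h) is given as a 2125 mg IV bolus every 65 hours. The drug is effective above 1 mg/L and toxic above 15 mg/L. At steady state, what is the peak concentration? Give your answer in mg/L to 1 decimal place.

18.4 mg/L

τ/t½ = 65/24 ≈ 2.7083, so fraction remaining f = (1/2)^(65/24) ≈ 0.1530.
Accumulation ratio R = 1/(1 − f) ≈ 1/0.8470 ≈ 1.1806.
Single-dose peak C₀ = D/Vd = 2125/136 ≈ 15.625 mg/L.
Cmax,ss = C₀/(1 − f) ≈ 15.625/0.8470 ≈ 18.447 mg/L.
Peak 18.4 mg/L vs MTC 15 mg/L: exceeds toxic threshold.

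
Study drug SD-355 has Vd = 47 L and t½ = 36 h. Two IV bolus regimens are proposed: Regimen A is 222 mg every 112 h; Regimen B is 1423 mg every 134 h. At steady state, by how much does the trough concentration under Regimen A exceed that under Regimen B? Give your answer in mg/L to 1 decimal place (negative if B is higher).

-1.9 mg/L

Regimen A: f = (1/2)^(112/36) ≈ 0.1157; Cmin,ss = (222/47)·f/(1−f) ≈ 0.618 mg/L.
Regimen B: f = (1/2)^(134/36) ≈ 0.0758; Cmin,ss = (1423/47)·f/(1−f) ≈ 2.483 mg/L.
Difference ≈ 0.618 − 2.483 ≈ -1.865 mg/L.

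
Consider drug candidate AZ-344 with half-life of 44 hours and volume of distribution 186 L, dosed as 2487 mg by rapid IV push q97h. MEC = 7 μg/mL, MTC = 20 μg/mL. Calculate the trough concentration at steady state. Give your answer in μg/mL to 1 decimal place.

3.7 μg/mL

τ/t½ = 97/44 ≈ 2.2045, so fraction remaining f = (1/2)^(97/44) ≈ 0.2170.
Accumulation ratio R = 1/(1 − f) ≈ 1/0.7830 ≈ 1.2771.
Single-dose peak C₀ = D/Vd = 2487/186 ≈ 13.371 μg/mL.
Steady-state peak Cmax,ss = C₀·R ≈ 13.371 × 1.2771 ≈ 17.076 μg/mL.
Steady-state trough Cmin,ss = Cmax,ss·f ≈ 17.076 × 0.2170 ≈ 3.705 μg/mL.
Trough 3.7 μg/mL vs MEC 7 μg/mL: subtherapeutic.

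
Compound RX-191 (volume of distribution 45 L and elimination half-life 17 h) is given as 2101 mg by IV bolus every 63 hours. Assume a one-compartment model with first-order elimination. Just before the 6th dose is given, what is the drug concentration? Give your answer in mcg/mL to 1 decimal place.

3.9 mcg/mL

f = (1/2)^(τ/t½) = (1/2)^(63/17) ≈ 0.0766.
C₀ = D/Vd = 2101/45 ≈ 46.689 mcg/mL.
Before the 6th dose, 5 doses have been given. Superposition: Cmin = C₀·(f + f² + … + f^5).
≈ 46.689 × (0.0766 + 0.0059 + 0.0004 + 0.0000 + 0.0000) ≈ 46.689 × 0.0829 ≈ 3.871 mcg/mL.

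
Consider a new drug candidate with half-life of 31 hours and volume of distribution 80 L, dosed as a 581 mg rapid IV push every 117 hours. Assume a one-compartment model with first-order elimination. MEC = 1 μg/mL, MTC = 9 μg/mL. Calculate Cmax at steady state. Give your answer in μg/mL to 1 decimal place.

τ/t½ = 117/31 ≈ 3.7742, so fraction remaining f = (1/2)^(117/31) ≈ 0.0731.
Accumulation ratio R = 1/(1 − f) ≈ 1/0.9269 ≈ 1.0789.
Single-dose peak C₀ = D/Vd = 581/80 ≈ 7.263 μg/mL.
Cmax,ss = C₀/(1 − f) ≈ 7.263/0.9269 ≈ 7.836 μg/mL.
Peak 7.8 μg/mL vs MTC 9 μg/mL: below toxic threshold.

7.8 μg/mL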